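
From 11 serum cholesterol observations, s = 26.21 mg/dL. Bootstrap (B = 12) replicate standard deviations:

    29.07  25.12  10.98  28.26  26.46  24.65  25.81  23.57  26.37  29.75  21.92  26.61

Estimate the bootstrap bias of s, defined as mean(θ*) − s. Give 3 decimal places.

bias = −1.329

mean(θ*) = (29.07 + 25.12 + 10.98 + 28.26 + 26.46 + 24.65 + 25.81 + 23.57 + 26.37 + 29.75 + 21.92 + 26.61) / 12 = 24.8808
bias = 24.8808 − 26.21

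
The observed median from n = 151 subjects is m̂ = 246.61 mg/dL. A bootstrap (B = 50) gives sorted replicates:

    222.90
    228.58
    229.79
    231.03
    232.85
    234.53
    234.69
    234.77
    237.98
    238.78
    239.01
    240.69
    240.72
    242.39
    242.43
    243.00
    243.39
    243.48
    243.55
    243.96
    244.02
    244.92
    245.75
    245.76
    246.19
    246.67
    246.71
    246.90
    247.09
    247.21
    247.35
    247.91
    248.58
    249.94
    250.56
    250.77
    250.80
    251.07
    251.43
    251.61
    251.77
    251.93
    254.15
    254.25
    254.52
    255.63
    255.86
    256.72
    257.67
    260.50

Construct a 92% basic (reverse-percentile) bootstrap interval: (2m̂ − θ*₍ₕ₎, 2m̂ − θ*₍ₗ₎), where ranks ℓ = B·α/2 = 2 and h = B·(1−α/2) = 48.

Percentile endpoints at ranks 2 and 48: θ*₍2₎ = 228.58, θ*₍48₎ = 256.72.
Basic interval reflects these around m̂:
  lower = 2 × 246.61 − 256.72 = 236.50
  upper = 2 × 246.61 − 228.58 = 264.64

(236.50, 264.64)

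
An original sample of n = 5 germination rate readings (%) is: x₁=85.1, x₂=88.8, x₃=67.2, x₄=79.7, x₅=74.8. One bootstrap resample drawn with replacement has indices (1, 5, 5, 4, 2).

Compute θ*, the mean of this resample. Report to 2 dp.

θ* = 80.64

Resample values: 85.1, 74.8, 74.8, 79.7, 88.8.
Mean = (85.1 + 74.8 + 74.8 + 79.7 + 88.8) / 5 = 403.20 / 5 = 80.64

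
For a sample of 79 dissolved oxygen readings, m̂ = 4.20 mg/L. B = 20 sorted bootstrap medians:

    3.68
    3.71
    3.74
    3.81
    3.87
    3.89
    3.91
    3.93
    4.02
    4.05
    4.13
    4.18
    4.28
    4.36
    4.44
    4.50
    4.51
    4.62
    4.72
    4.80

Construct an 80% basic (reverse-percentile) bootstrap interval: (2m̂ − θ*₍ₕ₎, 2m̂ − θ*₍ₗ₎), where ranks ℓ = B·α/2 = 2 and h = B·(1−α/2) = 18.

(3.78, 4.69)

Percentile endpoints at ranks 2 and 18: θ*₍2₎ = 3.71, θ*₍18₎ = 4.62.
Basic interval reflects these around m̂:
  lower = 2 × 4.20 − 4.62 = 3.78
  upper = 2 × 4.20 − 3.71 = 4.69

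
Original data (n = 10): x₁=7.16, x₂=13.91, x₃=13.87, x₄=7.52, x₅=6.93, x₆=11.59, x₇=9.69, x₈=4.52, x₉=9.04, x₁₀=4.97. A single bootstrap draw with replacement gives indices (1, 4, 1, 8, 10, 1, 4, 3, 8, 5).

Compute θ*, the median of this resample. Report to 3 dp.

Resample values: 7.16, 7.52, 7.16, 4.52, 4.97, 7.16, 7.52, 13.87, 4.52, 6.93.
Sorted: 4.52, 4.52, 4.97, 6.93, 7.16, 7.16, 7.16, 7.52, 7.52, 13.87
Median = average of the two middle values = 7.160

θ* = 7.160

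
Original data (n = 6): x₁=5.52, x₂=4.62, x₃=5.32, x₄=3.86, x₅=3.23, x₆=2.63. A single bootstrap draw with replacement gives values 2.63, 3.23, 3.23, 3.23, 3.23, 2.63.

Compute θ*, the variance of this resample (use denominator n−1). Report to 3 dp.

θ* = 0.096

Mean = 3.0300; sum of squared deviations = 0.4800
s² = 0.4800 / 5 = 0.0960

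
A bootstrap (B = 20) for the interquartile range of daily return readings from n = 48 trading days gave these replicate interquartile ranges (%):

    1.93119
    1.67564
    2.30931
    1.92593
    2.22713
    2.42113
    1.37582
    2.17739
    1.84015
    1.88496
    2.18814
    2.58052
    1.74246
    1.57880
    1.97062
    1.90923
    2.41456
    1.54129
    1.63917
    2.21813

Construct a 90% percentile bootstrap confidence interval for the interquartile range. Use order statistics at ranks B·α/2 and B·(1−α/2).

Sorted replicates: 1.37582, 1.54129, 1.57880, 1.63917, 1.67564, 1.74246, 1.84015, 1.88496, 1.90923, 1.92593, 1.93119, 1.97062, 2.17739, 2.18814, 2.21813, 2.22713, 2.30931, 2.41456, 2.42113, 2.58052
α = 0.10; lower rank = 20 × 0.050 = 1; upper rank = 20 × 0.950 = 19.
The 1st smallest replicate is 1.37582; the 19th is 2.42113.

(1.37582, 2.42113)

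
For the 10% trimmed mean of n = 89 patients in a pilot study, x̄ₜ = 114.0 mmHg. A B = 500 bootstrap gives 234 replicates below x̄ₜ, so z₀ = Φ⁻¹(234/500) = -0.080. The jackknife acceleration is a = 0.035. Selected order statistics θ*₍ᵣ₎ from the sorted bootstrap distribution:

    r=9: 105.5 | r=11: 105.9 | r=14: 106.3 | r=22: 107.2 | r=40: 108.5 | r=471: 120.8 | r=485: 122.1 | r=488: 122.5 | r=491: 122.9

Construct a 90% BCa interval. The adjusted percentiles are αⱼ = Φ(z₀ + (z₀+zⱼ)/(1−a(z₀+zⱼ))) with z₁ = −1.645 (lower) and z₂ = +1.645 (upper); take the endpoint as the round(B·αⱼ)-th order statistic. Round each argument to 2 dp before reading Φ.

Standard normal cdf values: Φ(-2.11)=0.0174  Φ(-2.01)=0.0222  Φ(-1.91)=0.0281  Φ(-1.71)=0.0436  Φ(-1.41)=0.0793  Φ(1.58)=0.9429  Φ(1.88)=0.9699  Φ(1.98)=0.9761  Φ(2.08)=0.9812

(107.2, 120.8)

Lower: z₀ + z₁ = -0.080 + (-1.645) = -1.725; 1 − a(z₀+z₁) = 1 − (0.035)(-1.725) = 1.0604; argument = -0.080 + (-1.725)/1.0604 = -1.7068 → -1.71.
α₁ = Φ(-1.71) = 0.0436; rank = round(500 × 0.0436) = 22; θ*₍22₎ = 107.2.
Upper: z₀ + z₂ = 1.565; 1 − a(z₀+z₂) = 0.9452; argument = 1.5757 → 1.58; α₂ = 0.9429; rank = 471; θ*₍471₎ = 120.8.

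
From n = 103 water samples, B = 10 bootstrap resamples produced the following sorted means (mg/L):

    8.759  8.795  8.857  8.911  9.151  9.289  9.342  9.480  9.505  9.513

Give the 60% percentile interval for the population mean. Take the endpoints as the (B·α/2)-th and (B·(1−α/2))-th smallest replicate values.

α = 0.40; lower rank = 10 × 0.200 = 2; upper rank = 10 × 0.800 = 8.
The 2nd smallest replicate is 8.795; the 8th is 9.480.

(8.795, 9.480)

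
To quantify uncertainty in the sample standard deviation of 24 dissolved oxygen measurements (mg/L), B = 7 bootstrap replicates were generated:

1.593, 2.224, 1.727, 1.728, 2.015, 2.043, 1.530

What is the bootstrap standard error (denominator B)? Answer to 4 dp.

SE* = 0.2395

Bootstrap SE is the standard deviation of the 7 replicate standard deviations.
Mean of replicates: (1.593 + 2.224 + 1.727 + 1.728 + 2.015 + 2.043 + 1.530) / 7 = 12.86000 / 7 = 1.83714
Sum of squared deviations: (−0.24414)² + (+0.38686)² + (−0.11014)² + (−0.10914)² + (+0.17786)² + (+0.20586)² + (−0.30714)² = 0.40165
Variance = 0.40165 / 7 = 0.05738
SE* = √0.05738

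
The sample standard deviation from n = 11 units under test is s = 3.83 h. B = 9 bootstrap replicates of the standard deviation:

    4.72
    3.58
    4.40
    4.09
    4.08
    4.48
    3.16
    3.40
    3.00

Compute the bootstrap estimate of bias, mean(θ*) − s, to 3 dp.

mean(θ*) = (4.72 + 3.58 + 4.40 + 4.09 + 4.08 + 4.48 + 3.16 + 3.40 + 3.00) / 9 = 3.8789
bias = 3.8789 − 3.83

bias = +0.049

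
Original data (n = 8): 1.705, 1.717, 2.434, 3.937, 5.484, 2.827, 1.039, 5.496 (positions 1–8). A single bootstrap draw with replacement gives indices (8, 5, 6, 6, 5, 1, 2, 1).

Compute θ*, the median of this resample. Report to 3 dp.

θ* = 2.827

Resample values: 5.496, 5.484, 2.827, 2.827, 5.484, 1.705, 1.717, 1.705.
Sorted: 1.705, 1.705, 1.717, 2.827, 2.827, 5.484, 5.484, 5.496
Median = average of the two middle values = 2.827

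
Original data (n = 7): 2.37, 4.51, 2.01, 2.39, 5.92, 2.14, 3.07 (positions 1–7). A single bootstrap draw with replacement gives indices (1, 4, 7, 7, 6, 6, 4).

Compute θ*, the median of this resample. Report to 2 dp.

θ* = 2.39

Resample values: 2.37, 2.39, 3.07, 3.07, 2.14, 2.14, 2.39.
Sorted: 2.14, 2.14, 2.37, 2.39, 2.39, 3.07, 3.07
Median = middle value = 2.39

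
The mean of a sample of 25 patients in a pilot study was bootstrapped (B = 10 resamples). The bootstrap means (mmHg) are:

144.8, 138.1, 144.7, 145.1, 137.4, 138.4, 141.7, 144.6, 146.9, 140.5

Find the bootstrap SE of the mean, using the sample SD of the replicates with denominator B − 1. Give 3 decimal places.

SE* = 3.443

Bootstrap SE is the standard deviation of the 10 replicate means.
Mean of replicates: (144.8 + 138.1 + 144.7 + 145.1 + 137.4 + 138.4 + 141.7 + 144.6 + 146.9 + 140.5) / 10 = 1422.2000 / 10 = 142.2200
Sum of squared deviations: (+2.5800)² + (−4.1200)² + (+2.4800)² + (+2.8800)² + (−4.8200)² + (−3.8200)² + (−0.5200)² + (+2.3800)² + (+4.6800)² + (−1.7200)² = 106.6960
Variance = 106.6960 / 9 = 11.8551
SE* = √11.8551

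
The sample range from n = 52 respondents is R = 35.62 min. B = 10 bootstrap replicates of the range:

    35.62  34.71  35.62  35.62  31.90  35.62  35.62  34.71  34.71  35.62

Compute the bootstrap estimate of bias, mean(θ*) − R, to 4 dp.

bias = −0.6450

mean(θ*) = (35.62 + 34.71 + 35.62 + 35.62 + 31.90 + 35.62 + 35.62 + 34.71 + 34.71 + 35.62) / 10 = 34.97500
bias = 34.97500 − 35.62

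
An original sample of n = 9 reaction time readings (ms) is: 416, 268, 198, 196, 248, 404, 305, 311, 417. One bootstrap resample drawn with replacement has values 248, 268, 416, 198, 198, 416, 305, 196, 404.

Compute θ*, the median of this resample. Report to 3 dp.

θ* = 268.000

Sorted: 196, 198, 198, 248, 268, 305, 404, 416, 416
Median = middle value = 268.000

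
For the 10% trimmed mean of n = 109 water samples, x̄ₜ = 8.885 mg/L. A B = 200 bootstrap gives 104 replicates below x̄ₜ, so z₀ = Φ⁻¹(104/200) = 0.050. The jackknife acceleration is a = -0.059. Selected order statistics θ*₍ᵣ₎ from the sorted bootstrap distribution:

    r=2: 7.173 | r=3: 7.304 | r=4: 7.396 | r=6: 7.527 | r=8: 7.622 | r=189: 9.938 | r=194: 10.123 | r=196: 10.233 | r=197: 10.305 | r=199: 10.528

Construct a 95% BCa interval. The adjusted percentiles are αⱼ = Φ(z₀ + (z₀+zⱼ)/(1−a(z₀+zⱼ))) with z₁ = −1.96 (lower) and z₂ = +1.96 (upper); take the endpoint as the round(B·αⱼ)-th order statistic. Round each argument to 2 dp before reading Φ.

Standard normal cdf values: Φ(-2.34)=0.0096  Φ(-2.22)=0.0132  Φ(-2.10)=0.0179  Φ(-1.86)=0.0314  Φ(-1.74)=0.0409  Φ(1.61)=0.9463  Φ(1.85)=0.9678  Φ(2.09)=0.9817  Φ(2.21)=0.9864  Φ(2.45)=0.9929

(7.396, 10.123)

Lower: z₀ + z₁ = 0.050 + (-1.960) = -1.910; 1 − a(z₀+z₁) = 1 − (-0.059)(-1.910) = 0.8873; argument = 0.050 + (-1.910)/0.8873 = -2.1026 → -2.10.
α₁ = Φ(-2.10) = 0.0179; rank = round(200 × 0.0179) = 4; θ*₍4₎ = 7.396.
Upper: z₀ + z₂ = 2.010; 1 − a(z₀+z₂) = 1.1186; argument = 1.8469 → 1.85; α₂ = 0.9678; rank = 194; θ*₍194₎ = 10.123.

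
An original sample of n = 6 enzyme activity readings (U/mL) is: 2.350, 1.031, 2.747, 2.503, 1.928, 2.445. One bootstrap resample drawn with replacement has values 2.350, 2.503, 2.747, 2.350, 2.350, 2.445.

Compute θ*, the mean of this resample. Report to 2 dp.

θ* = 2.46

Mean = (2.350 + 2.503 + 2.747 + 2.350 + 2.350 + 2.445) / 6 = 14.7450 / 6 = 2.46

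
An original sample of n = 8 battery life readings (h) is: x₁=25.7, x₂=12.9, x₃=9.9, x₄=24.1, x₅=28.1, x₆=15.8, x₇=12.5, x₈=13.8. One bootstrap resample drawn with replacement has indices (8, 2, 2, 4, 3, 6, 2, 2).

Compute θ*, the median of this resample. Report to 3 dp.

θ* = 12.900

Resample values: 13.8, 12.9, 12.9, 24.1, 9.9, 15.8, 12.9, 12.9.
Sorted: 9.9, 12.9, 12.9, 12.9, 12.9, 13.8, 15.8, 24.1
Median = average of the two middle values = 12.900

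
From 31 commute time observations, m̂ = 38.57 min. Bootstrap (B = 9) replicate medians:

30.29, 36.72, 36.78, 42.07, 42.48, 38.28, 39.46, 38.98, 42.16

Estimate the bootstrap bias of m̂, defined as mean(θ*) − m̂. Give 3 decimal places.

bias = +0.010

mean(θ*) = (30.29 + 36.72 + 36.78 + 42.07 + 42.48 + 38.28 + 39.46 + 38.98 + 42.16) / 9 = 38.5800
bias = 38.5800 − 38.57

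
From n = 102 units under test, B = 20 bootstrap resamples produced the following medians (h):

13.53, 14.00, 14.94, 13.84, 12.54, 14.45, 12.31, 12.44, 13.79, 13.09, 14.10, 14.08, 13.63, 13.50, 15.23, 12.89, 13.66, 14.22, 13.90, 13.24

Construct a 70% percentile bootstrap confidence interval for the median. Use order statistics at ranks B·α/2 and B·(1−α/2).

(12.54, 14.22)

Sorted replicates: 12.31, 12.44, 12.54, 12.89, 13.09, 13.24, 13.50, 13.53, 13.63, 13.66, 13.79, 13.84, 13.90, 14.00, 14.08, 14.10, 14.22, 14.45, 14.94, 15.23
α = 0.30; lower rank = 20 × 0.150 = 3; upper rank = 20 × 0.850 = 17.
The 3rd smallest replicate is 12.54; the 17th is 14.22.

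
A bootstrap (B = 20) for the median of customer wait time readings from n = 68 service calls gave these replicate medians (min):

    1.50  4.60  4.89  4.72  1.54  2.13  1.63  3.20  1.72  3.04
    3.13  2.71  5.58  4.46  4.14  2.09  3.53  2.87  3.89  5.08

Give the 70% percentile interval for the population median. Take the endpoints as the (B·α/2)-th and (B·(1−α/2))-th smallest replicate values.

Sorted replicates: 1.50, 1.54, 1.63, 1.72, 2.09, 2.13, 2.71, 2.87, 3.04, 3.13, 3.20, 3.53, 3.89, 4.14, 4.46, 4.60, 4.72, 4.89, 5.08, 5.58
α = 0.30; lower rank = 20 × 0.150 = 3; upper rank = 20 × 0.850 = 17.
The 3rd smallest replicate is 1.63; the 17th is 4.72.

(1.63, 4.72)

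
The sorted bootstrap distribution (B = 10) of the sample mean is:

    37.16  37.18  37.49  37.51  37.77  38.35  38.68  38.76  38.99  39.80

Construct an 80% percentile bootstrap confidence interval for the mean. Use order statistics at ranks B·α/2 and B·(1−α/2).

α = 0.20; lower rank = 10 × 0.100 = 1; upper rank = 10 × 0.900 = 9.
The 1st smallest replicate is 37.16; the 9th is 38.99.

(37.16, 38.99)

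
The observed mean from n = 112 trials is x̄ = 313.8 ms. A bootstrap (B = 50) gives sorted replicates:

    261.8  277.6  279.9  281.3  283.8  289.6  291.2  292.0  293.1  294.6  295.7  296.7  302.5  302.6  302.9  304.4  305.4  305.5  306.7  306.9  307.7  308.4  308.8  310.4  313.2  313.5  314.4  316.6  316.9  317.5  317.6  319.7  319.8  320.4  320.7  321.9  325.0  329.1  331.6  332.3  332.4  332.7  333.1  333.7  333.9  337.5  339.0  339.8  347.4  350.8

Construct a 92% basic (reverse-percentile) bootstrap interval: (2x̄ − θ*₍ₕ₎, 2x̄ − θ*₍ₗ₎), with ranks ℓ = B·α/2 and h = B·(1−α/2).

Percentile endpoints at ranks 2 and 48: θ*₍2₎ = 277.6, θ*₍48₎ = 339.8.
Basic interval reflects these around x̄:
  lower = 2 × 313.8 − 339.8 = 287.8
  upper = 2 × 313.8 − 277.6 = 350.0

(287.8, 350.0)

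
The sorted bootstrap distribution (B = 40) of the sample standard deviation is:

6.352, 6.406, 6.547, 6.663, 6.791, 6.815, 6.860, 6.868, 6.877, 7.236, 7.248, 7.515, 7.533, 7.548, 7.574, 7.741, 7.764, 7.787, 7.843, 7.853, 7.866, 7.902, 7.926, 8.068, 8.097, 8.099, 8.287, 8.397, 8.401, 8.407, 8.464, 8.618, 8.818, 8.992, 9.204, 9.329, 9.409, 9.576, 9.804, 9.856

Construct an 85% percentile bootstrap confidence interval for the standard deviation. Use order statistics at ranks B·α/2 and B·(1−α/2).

α = 0.15; lower rank = 40 × 0.075 = 3; upper rank = 40 × 0.925 = 37.
The 3rd smallest replicate is 6.547; the 37th is 9.409.

(6.547, 9.409)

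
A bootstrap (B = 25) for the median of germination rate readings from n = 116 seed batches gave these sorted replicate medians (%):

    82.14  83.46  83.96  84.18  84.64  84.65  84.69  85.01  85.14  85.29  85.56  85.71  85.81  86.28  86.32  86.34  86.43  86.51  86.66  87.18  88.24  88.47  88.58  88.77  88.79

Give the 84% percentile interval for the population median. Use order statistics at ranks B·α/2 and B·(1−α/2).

α = 0.16; lower rank = 25 × 0.080 = 2; upper rank = 25 × 0.920 = 23.
The 2nd smallest replicate is 83.46; the 23rd is 88.58.

(83.46, 88.58)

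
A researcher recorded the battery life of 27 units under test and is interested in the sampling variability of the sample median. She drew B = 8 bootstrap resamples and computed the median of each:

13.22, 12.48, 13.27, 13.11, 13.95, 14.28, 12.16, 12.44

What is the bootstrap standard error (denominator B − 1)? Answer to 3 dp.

Bootstrap SE is the standard deviation of the 8 replicate medians.
Mean of replicates: (13.22 + 12.48 + 13.27 + 13.11 + 13.95 + 14.28 + 12.16 + 12.44) / 8 = 104.9100 / 8 = 13.1137
Sum of squared deviations: (+0.1063)² + (−0.6337)² + (+0.1562)² + (−0.0038)² + (+0.8362)² + (+1.1662)² + (−0.9537)² + (−0.6738)² = 3.8604
Variance = 3.8604 / 7 = 0.5515
SE* = √0.5515

SE* = 0.743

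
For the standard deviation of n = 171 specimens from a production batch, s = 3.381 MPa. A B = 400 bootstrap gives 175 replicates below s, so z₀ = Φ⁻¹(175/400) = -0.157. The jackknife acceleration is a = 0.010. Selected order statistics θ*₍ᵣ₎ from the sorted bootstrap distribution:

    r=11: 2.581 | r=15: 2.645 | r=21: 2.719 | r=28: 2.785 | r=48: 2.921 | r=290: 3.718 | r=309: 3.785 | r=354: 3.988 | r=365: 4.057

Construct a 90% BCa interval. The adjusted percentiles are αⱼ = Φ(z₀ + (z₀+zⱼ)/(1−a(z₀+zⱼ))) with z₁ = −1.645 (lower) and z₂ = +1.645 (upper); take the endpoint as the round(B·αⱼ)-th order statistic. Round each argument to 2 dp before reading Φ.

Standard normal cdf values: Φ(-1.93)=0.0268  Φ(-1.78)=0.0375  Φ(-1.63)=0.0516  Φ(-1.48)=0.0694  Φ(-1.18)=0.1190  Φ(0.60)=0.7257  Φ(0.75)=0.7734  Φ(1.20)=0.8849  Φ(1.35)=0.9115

Lower: z₀ + z₁ = -0.157 + (-1.645) = -1.802; 1 − a(z₀+z₁) = 1 − (0.010)(-1.802) = 1.0180; argument = -0.157 + (-1.802)/1.0180 = -1.9271 → -1.93.
α₁ = Φ(-1.93) = 0.0268; rank = round(400 × 0.0268) = 11; θ*₍11₎ = 2.581.
Upper: z₀ + z₂ = 1.488; 1 − a(z₀+z₂) = 0.9851; argument = 1.3535 → 1.35; α₂ = 0.9115; rank = 365; θ*₍365₎ = 4.057.

(2.581, 4.057)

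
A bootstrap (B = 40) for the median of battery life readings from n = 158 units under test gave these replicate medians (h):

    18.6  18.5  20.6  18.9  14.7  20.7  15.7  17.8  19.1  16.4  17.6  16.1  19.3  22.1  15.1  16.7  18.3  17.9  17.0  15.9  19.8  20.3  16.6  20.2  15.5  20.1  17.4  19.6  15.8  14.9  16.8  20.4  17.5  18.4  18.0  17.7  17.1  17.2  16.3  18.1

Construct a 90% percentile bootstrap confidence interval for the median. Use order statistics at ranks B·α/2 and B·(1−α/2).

Sorted replicates: 14.7, 14.9, 15.1, 15.5, 15.7, 15.8, 15.9, 16.1, 16.3, 16.4, 16.6, 16.7, 16.8, 17.0, 17.1, 17.2, 17.4, 17.5, 17.6, 17.7, 17.8, 17.9, 18.0, 18.1, 18.3, 18.4, 18.5, 18.6, 18.9, 19.1, 19.3, 19.6, 19.8, 20.1, 20.2, 20.3, 20.4, 20.6, 20.7, 22.1
α = 0.10; lower rank = 40 × 0.050 = 2; upper rank = 40 × 0.950 = 38.
The 2nd smallest replicate is 14.9; the 38th is 20.6.

(14.9, 20.6)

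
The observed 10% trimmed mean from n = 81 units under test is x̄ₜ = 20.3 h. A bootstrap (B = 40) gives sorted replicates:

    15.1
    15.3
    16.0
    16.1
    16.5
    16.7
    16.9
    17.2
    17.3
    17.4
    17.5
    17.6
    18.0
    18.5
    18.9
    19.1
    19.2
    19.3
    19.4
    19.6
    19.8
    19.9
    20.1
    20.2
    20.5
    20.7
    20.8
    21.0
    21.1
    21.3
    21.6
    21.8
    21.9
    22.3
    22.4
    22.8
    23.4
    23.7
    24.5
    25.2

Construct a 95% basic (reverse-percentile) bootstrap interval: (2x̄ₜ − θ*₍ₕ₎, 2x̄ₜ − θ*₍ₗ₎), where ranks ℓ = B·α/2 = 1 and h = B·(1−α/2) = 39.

(16.1, 25.5)

Percentile endpoints at ranks 1 and 39: θ*₍1₎ = 15.1, θ*₍39₎ = 24.5.
Basic interval reflects these around x̄ₜ:
  lower = 2 × 20.3 − 24.5 = 16.1
  upper = 2 × 20.3 − 15.1 = 25.5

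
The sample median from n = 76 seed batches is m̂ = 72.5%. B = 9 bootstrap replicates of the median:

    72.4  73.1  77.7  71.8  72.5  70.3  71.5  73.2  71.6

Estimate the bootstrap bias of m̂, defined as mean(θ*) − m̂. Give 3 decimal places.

mean(θ*) = (72.4 + 73.1 + 77.7 + 71.8 + 72.5 + 70.3 + 71.5 + 73.2 + 71.6) / 9 = 72.6778
bias = 72.6778 − 72.5

bias = +0.178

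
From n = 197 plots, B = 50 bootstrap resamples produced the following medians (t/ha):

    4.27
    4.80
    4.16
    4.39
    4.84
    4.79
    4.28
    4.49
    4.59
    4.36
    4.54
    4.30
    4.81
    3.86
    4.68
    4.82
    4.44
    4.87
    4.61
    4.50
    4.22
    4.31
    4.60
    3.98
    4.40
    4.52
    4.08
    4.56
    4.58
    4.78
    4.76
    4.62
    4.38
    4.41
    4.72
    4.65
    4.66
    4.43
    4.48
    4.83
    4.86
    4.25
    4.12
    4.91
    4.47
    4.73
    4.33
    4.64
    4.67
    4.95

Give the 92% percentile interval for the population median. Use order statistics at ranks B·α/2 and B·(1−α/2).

(3.98, 4.87)

Sorted replicates: 3.86, 3.98, 4.08, 4.12, 4.16, 4.22, 4.25, 4.27, 4.28, 4.30, 4.31, 4.33, 4.36, 4.38, 4.39, 4.40, 4.41, 4.43, 4.44, 4.47, 4.48, 4.49, 4.50, 4.52, 4.54, 4.56, 4.58, 4.59, 4.60, 4.61, 4.62, 4.64, 4.65, 4.66, 4.67, 4.68, 4.72, 4.73, 4.76, 4.78, 4.79, 4.80, 4.81, 4.82, 4.83, 4.84, 4.86, 4.87, 4.91, 4.95
α = 0.08; lower rank = 50 × 0.040 = 2; upper rank = 50 × 0.960 = 48.
The 2nd smallest replicate is 3.98; the 48th is 4.87.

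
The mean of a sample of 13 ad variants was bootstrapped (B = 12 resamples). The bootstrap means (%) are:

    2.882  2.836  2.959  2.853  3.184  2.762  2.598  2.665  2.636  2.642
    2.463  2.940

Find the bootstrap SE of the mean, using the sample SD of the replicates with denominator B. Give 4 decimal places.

SE* = 0.1885

Bootstrap SE is the standard deviation of the 12 replicate means.
Mean of replicates: (2.882 + 2.836 + 2.959 + 2.853 + 3.184 + 2.762 + 2.598 + 2.665 + 2.636 + 2.642 + 2.463 + 2.940) / 12 = 33.42000 / 12 = 2.78500
Sum of squared deviations: (+0.09700)² + (+0.05100)² + (+0.17400)² + (+0.06800)² + (+0.39900)² + (−0.02300)² + (−0.18700)² + (−0.12000)² + (−0.14900)² + (−0.14300)² + (−0.32200)² + (+0.15500)² = 0.42637
Variance = 0.42637 / 12 = 0.03553
SE* = √0.03553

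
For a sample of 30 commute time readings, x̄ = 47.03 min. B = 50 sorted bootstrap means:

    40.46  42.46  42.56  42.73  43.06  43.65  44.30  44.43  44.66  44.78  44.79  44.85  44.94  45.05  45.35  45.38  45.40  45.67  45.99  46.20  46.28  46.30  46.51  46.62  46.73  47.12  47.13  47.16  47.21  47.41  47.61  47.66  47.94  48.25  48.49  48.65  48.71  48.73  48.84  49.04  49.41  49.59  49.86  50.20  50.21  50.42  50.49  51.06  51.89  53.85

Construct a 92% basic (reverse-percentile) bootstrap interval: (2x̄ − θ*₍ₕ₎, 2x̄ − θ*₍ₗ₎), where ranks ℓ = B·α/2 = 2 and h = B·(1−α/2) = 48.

Percentile endpoints at ranks 2 and 48: θ*₍2₎ = 42.46, θ*₍48₎ = 51.06.
Basic interval reflects these around x̄:
  lower = 2 × 47.03 − 51.06 = 43.00
  upper = 2 × 47.03 − 42.46 = 51.60

(43.00, 51.60)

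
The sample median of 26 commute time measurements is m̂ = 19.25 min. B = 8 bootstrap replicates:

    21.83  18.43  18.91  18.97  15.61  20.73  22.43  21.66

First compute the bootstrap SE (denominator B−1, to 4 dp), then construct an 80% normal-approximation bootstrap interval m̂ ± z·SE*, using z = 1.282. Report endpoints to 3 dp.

Mean of replicates = 19.8212; sum of squared deviations = 36.2727; SE* = √(36.2727/7) = 2.2764
Margin = 1.282 × 2.2764 = 2.9183
Interval: 19.25 ± 2.9183

(16.332, 22.168)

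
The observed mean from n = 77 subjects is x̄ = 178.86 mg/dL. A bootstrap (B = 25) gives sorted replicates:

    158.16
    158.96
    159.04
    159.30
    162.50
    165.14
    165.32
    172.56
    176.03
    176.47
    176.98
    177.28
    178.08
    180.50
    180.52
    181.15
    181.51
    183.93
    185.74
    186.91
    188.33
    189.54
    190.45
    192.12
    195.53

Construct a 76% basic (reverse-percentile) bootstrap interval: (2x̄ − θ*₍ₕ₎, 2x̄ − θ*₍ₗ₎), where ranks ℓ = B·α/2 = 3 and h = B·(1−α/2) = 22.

(168.18, 198.68)

Percentile endpoints at ranks 3 and 22: θ*₍3₎ = 159.04, θ*₍22₎ = 189.54.
Basic interval reflects these around x̄:
  lower = 2 × 178.86 − 189.54 = 168.18
  upper = 2 × 178.86 − 159.04 = 198.68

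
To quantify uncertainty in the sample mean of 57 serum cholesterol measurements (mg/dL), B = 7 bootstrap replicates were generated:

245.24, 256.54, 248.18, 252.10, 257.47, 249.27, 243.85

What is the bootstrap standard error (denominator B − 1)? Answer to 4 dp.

Bootstrap SE is the standard deviation of the 7 replicate means.
Mean of replicates: (245.24 + 256.54 + 248.18 + 252.10 + 257.47 + 249.27 + 243.85) / 7 = 1752.65000 / 7 = 250.37857
Sum of squared deviations: (−5.13857)² + (+6.16143)² + (−2.19857)² + (+1.72143)² + (+7.09143)² + (−1.10857)² + (−6.52857)² = 166.30469
Variance = 166.30469 / 6 = 27.71745
SE* = √27.71745

SE* = 5.2647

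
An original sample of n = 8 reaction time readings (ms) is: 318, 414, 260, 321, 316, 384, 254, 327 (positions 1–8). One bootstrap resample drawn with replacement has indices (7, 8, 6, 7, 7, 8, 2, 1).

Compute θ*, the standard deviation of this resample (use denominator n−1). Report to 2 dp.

θ* = 60.95

Resample values: 254, 327, 384, 254, 254, 327, 414, 318.
Mean = 316.5000; sum of squared deviations = 26004.0000
s² = 26004.0000 / 7 = 3714.8571
s = √3714.8571 = 60.95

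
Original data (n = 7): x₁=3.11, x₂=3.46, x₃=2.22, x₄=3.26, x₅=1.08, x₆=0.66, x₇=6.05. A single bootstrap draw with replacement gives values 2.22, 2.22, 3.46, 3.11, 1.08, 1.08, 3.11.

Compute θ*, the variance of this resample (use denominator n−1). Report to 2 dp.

Mean = 2.3257; sum of squared deviations = 5.6428
s² = 5.6428 / 6 = 0.9405

θ* = 0.94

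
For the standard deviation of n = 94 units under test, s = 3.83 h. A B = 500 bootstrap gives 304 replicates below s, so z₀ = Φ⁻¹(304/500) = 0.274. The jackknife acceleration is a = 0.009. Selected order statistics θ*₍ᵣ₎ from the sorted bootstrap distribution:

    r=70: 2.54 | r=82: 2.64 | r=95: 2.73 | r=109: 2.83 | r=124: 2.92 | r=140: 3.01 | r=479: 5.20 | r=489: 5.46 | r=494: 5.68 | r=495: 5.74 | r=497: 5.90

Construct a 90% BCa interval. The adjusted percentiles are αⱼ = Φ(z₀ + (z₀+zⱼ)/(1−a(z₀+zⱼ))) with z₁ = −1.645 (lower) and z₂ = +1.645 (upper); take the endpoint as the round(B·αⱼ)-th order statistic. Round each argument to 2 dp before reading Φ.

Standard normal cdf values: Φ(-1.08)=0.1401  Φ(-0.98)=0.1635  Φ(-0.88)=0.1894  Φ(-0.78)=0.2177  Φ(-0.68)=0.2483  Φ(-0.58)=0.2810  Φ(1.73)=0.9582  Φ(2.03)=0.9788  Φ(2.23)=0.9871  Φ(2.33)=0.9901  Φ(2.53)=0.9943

Lower: z₀ + z₁ = 0.274 + (-1.645) = -1.371; 1 − a(z₀+z₁) = 1 − (0.009)(-1.371) = 1.0123; argument = 0.274 + (-1.371)/1.0123 = -1.0803 → -1.08.
α₁ = Φ(-1.08) = 0.1401; rank = round(500 × 0.1401) = 70; θ*₍70₎ = 2.54.
Upper: z₀ + z₂ = 1.919; 1 − a(z₀+z₂) = 0.9827; argument = 2.2267 → 2.23; α₂ = 0.9871; rank = 494; θ*₍494₎ = 5.68.

(2.54, 5.68)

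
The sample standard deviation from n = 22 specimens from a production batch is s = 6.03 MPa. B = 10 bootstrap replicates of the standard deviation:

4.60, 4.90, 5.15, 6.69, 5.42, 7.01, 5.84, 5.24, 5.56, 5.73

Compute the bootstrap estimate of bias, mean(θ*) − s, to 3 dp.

mean(θ*) = (4.60 + 4.90 + 5.15 + 6.69 + 5.42 + 7.01 + 5.84 + 5.24 + 5.56 + 5.73) / 10 = 5.6140
bias = 5.6140 − 6.03

bias = −0.416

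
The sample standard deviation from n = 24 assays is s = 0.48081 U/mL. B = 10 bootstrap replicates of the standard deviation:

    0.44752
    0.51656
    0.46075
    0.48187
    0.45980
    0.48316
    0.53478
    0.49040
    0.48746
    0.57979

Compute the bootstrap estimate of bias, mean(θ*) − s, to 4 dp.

mean(θ*) = (0.44752 + 0.51656 + 0.46075 + 0.48187 + 0.45980 + 0.48316 + 0.53478 + 0.49040 + 0.48746 + 0.57979) / 10 = 0.49421
bias = 0.49421 − 0.48081

bias = +0.0134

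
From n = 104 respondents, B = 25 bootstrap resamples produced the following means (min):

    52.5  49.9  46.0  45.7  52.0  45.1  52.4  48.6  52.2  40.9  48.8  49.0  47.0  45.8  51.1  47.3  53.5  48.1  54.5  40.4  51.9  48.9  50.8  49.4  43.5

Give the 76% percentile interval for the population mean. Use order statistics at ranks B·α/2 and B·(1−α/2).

Sorted replicates: 40.4, 40.9, 43.5, 45.1, 45.7, 45.8, 46.0, 47.0, 47.3, 48.1, 48.6, 48.8, 48.9, 49.0, 49.4, 49.9, 50.8, 51.1, 51.9, 52.0, 52.2, 52.4, 52.5, 53.5, 54.5
α = 0.24; lower rank = 25 × 0.120 = 3; upper rank = 25 × 0.880 = 22.
The 3rd smallest replicate is 43.5; the 22nd is 52.4.

(43.5, 52.4)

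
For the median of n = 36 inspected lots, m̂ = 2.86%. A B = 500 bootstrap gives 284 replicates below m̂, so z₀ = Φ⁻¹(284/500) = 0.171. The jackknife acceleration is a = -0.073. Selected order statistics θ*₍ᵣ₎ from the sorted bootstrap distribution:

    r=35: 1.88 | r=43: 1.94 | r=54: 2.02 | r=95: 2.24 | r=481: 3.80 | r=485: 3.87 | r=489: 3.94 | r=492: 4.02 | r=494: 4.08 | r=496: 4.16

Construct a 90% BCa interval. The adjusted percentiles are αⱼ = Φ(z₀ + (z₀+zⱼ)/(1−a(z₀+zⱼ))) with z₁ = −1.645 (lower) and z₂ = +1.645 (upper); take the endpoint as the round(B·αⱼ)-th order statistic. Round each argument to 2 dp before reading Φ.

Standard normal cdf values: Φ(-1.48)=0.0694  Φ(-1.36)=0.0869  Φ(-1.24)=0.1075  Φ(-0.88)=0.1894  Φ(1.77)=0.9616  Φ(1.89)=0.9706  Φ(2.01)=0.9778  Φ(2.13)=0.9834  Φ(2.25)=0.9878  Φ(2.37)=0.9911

(1.88, 3.80)

Lower: z₀ + z₁ = 0.171 + (-1.645) = -1.474; 1 − a(z₀+z₁) = 1 − (-0.073)(-1.474) = 0.8924; argument = 0.171 + (-1.474)/0.8924 = -1.4807 → -1.48.
α₁ = Φ(-1.48) = 0.0694; rank = round(500 × 0.0694) = 35; θ*₍35₎ = 1.88.
Upper: z₀ + z₂ = 1.816; 1 − a(z₀+z₂) = 1.1326; argument = 1.7744 → 1.77; α₂ = 0.9616; rank = 481; θ*₍481₎ = 3.80.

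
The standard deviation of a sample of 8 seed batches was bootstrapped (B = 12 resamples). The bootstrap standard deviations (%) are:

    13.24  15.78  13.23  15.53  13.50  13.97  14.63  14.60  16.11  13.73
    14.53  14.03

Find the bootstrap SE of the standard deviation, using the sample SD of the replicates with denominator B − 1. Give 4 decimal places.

SE* = 0.9775

Bootstrap SE is the standard deviation of the 12 replicate standard deviations.
Mean of replicates: (13.24 + 15.78 + 13.23 + 15.53 + 13.50 + 13.97 + 14.63 + 14.60 + 16.11 + 13.73 + 14.53 + 14.03) / 12 = 172.88000 / 12 = 14.40667
Sum of squared deviations: (−1.16667)² + (+1.37333)² + (−1.17667)² + (+1.12333)² + (−0.90667)² + (−0.43667)² + (+0.22333)² + (+0.19333)² + (+1.70333)² + (−0.67667)² + (+0.12333)² + (−0.37667)² = 10.50987
Variance = 10.50987 / 11 = 0.95544
SE* = √0.95544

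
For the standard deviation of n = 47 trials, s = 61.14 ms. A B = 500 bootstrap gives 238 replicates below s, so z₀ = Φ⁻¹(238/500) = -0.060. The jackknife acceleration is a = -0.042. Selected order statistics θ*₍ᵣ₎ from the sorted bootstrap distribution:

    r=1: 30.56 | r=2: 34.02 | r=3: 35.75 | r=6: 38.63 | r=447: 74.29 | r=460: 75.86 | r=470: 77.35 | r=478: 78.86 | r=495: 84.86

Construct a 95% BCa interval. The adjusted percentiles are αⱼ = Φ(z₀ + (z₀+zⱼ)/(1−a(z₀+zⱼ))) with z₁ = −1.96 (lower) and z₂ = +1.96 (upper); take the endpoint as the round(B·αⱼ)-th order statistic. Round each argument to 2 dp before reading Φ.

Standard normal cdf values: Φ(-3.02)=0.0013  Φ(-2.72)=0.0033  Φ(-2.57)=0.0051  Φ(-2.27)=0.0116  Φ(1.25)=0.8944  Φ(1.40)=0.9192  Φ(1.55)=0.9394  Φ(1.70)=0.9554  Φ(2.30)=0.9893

(38.63, 78.86)

Lower: z₀ + z₁ = -0.060 + (-1.960) = -2.020; 1 − a(z₀+z₁) = 1 − (-0.042)(-2.020) = 0.9152; argument = -0.060 + (-2.020)/0.9152 = -2.2673 → -2.27.
α₁ = Φ(-2.27) = 0.0116; rank = round(500 × 0.0116) = 6; θ*₍6₎ = 38.63.
Upper: z₀ + z₂ = 1.900; 1 − a(z₀+z₂) = 1.0798; argument = 1.6996 → 1.70; α₂ = 0.9554; rank = 478; θ*₍478₎ = 78.86.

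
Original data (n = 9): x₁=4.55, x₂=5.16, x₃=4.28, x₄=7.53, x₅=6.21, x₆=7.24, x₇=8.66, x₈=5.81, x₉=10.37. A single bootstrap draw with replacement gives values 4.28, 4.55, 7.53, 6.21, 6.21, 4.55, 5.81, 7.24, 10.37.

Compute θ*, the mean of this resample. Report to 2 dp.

Mean = (4.28 + 4.55 + 7.53 + 6.21 + 6.21 + 4.55 + 5.81 + 7.24 + 10.37) / 9 = 56.750 / 9 = 6.31

θ* = 6.31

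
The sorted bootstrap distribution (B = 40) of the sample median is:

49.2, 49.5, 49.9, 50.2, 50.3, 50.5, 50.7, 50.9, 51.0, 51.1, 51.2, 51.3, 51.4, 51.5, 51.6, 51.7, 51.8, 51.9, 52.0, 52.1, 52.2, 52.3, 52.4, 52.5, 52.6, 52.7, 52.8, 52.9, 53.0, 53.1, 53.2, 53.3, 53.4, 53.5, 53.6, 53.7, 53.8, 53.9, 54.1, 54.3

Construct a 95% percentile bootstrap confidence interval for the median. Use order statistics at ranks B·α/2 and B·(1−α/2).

(49.2, 54.1)

α = 0.05; lower rank = 40 × 0.025 = 1; upper rank = 40 × 0.975 = 39.
The 1st smallest replicate is 49.2; the 39th is 54.1.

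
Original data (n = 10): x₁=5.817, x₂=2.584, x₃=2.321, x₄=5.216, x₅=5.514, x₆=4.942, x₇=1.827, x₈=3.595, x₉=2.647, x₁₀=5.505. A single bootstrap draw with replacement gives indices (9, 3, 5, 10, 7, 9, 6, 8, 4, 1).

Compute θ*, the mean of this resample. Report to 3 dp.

Resample values: 2.647, 2.321, 5.514, 5.505, 1.827, 2.647, 4.942, 3.595, 5.216, 5.817.
Mean = (2.647 + 2.321 + 5.514 + 5.505 + 1.827 + 2.647 + 4.942 + 3.595 + 5.216 + 5.817) / 10 = 40.0310 / 10 = 4.003

θ* = 4.003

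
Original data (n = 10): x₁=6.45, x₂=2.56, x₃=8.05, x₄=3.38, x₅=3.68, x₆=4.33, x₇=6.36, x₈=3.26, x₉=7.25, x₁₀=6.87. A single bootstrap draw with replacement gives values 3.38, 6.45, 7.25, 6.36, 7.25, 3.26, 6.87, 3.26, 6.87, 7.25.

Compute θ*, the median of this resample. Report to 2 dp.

θ* = 6.66

Sorted: 3.26, 3.26, 3.38, 6.36, 6.45, 6.87, 6.87, 7.25, 7.25, 7.25
Median = average of the two middle values = 6.66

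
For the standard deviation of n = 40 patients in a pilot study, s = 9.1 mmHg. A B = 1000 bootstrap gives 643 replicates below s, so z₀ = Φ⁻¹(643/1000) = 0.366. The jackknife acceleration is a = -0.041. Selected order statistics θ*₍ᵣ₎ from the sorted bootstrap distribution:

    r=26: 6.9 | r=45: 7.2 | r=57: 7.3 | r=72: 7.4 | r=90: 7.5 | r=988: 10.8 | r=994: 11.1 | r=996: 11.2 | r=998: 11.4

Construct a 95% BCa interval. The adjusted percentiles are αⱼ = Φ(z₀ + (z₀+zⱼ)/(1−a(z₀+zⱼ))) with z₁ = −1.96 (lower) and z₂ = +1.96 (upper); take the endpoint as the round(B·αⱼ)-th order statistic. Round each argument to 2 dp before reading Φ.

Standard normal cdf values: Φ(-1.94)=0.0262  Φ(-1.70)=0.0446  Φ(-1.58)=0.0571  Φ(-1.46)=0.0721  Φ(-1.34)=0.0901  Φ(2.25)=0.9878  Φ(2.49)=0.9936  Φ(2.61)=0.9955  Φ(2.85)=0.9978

(7.5, 11.1)

Lower: z₀ + z₁ = 0.366 + (-1.960) = -1.594; 1 − a(z₀+z₁) = 1 − (-0.041)(-1.594) = 0.9346; argument = 0.366 + (-1.594)/0.9346 = -1.3395 → -1.34.
α₁ = Φ(-1.34) = 0.0901; rank = round(1000 × 0.0901) = 90; θ*₍90₎ = 7.5.
Upper: z₀ + z₂ = 2.326; 1 − a(z₀+z₂) = 1.0954; argument = 2.4895 → 2.49; α₂ = 0.9936; rank = 994; θ*₍994₎ = 11.1.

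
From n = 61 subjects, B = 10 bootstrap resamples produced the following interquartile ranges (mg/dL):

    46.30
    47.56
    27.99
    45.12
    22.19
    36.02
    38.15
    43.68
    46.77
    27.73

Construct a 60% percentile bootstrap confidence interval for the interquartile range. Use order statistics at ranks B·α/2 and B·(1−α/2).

(27.73, 46.30)

Sorted replicates: 22.19, 27.73, 27.99, 36.02, 38.15, 43.68, 45.12, 46.30, 46.77, 47.56
α = 0.40; lower rank = 10 × 0.200 = 2; upper rank = 10 × 0.800 = 8.
The 2nd smallest replicate is 27.73; the 8th is 46.30.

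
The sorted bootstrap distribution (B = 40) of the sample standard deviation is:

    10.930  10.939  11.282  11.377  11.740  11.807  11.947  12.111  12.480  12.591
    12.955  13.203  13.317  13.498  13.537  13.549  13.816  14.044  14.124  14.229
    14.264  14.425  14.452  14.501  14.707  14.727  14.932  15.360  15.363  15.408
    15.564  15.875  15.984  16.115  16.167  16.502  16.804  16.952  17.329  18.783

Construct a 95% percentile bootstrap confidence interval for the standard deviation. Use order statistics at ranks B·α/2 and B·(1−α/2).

α = 0.05; lower rank = 40 × 0.025 = 1; upper rank = 40 × 0.975 = 39.
The 1st smallest replicate is 10.930; the 39th is 17.329.

(10.930, 17.329)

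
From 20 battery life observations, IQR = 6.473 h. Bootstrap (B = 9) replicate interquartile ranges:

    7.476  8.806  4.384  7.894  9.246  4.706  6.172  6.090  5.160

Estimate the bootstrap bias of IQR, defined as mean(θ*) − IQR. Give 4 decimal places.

mean(θ*) = (7.476 + 8.806 + 4.384 + 7.894 + 9.246 + 4.706 + 6.172 + 6.090 + 5.160) / 9 = 6.65933
bias = 6.65933 − 6.473

bias = +0.1863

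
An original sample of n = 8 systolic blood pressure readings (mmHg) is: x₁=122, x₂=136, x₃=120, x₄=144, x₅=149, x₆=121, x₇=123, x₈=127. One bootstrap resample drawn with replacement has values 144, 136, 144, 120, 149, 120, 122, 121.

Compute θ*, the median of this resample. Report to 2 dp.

θ* = 129.00

Sorted: 120, 120, 121, 122, 136, 144, 144, 149
Median = average of the two middle values = 129.00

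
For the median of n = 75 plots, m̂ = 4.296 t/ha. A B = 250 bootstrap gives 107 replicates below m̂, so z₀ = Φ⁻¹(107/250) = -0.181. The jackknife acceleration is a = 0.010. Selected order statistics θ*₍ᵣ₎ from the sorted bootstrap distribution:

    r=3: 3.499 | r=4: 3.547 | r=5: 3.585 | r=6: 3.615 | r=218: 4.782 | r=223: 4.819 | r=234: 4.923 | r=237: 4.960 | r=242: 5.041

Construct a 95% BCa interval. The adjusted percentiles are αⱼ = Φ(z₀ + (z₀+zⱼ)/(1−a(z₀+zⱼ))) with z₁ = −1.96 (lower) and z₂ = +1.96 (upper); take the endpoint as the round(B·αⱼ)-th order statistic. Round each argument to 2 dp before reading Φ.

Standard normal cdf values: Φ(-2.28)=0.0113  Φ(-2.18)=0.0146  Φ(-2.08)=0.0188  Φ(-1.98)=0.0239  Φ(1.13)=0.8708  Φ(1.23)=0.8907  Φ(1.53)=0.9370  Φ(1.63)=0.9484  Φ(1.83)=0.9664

(3.499, 4.960)

Lower: z₀ + z₁ = -0.181 + (-1.960) = -2.141; 1 − a(z₀+z₁) = 1 − (0.010)(-2.141) = 1.0214; argument = -0.181 + (-2.141)/1.0214 = -2.2771 → -2.28.
α₁ = Φ(-2.28) = 0.0113; rank = round(250 × 0.0113) = 3; θ*₍3₎ = 3.499.
Upper: z₀ + z₂ = 1.779; 1 − a(z₀+z₂) = 0.9822; argument = 1.6302 → 1.63; α₂ = 0.9484; rank = 237; θ*₍237₎ = 4.960.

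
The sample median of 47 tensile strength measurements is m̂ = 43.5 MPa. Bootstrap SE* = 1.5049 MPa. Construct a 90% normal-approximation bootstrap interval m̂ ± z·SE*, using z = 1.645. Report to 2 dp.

Margin = 1.645 × 1.5049 = 2.476
Interval: 43.5 ± 2.476

(41.02, 45.98)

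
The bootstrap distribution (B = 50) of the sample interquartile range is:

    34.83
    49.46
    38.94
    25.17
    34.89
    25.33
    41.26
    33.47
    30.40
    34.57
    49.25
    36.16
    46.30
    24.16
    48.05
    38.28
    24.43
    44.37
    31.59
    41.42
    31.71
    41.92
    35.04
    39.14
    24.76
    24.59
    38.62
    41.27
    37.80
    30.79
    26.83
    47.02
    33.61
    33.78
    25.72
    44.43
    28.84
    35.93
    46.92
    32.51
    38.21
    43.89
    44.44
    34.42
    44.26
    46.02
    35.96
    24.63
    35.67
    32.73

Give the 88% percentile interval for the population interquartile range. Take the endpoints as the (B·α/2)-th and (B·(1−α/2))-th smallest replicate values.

(24.59, 47.02)

Sorted replicates: 24.16, 24.43, 24.59, 24.63, 24.76, 25.17, 25.33, 25.72, 26.83, 28.84, 30.40, 30.79, 31.59, 31.71, 32.51, 32.73, 33.47, 33.61, 33.78, 34.42, 34.57, 34.83, 34.89, 35.04, 35.67, 35.93, 35.96, 36.16, 37.80, 38.21, 38.28, 38.62, 38.94, 39.14, 41.26, 41.27, 41.42, 41.92, 43.89, 44.26, 44.37, 44.43, 44.44, 46.02, 46.30, 46.92, 47.02, 48.05, 49.25, 49.46
α = 0.12; lower rank = 50 × 0.060 = 3; upper rank = 50 × 0.940 = 47.
The 3rd smallest replicate is 24.59; the 47th is 47.02.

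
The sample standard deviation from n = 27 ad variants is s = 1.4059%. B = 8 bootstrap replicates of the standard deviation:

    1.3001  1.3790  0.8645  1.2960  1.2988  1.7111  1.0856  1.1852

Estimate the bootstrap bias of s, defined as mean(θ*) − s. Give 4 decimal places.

mean(θ*) = (1.3001 + 1.3790 + 0.8645 + 1.2960 + 1.2988 + 1.7111 + 1.0856 + 1.1852) / 8 = 1.26504
bias = 1.26504 − 1.4059

bias = −0.1409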